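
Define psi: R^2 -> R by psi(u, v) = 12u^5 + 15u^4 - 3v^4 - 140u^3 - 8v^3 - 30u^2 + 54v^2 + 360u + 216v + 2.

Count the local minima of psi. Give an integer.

psi separates as a function of u plus a function of v, so ∇psi=0 decouples.
∂psi/∂u = 60(u - 2)(u - 1)(u + 1)(u + 3) = 0 at u ∈ {-3, -1, 1, 2}; ∂psi/∂v = -12(v - 3)(v + 2)(v + 3) = 0 at v ∈ {-3, -2, 3}.
The Hessian is diagonal: diag(psi_uu, psi_vv). Second derivatives: psi_uu(-3)=-2400, psi_uu(-1)=720, psi_uu(1)=-480, psi_uu(2)=900; psi_vv(-3)=-72, psi_vv(-2)=60, psi_vv(3)=-360.
Local minima occur where both diagonal entries positive: (-1, -2), (2, -2). Count: 2.

2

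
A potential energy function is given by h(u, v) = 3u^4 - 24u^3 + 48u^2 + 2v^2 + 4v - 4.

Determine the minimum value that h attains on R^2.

-6

h(u,v) separates as P(u) + Q(v) − 4, so its minimum is min P + min Q − 4.
P'(u) = 12u(u - 4)(u - 2) vanishes at u ∈ {0, 2, 4}; Q'(v) = 4v + 4 vanishes at v ∈ {-1}.
Local minima of P (where P''>0): P(0)=0, P(4)=0. Local minima of Q: Q(-1)=-2.
So the global minimum of h is P(0) + Q(-1) − 4 = 0 − 2 − 4 = -6, attained at (0, -1).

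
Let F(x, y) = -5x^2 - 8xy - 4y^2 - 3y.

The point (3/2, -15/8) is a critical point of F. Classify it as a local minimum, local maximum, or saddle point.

local maximum

The Hessian of F is constant: H = [[-10, -8], [-8, -8]].
det(H) = (-10)·(-8) − (-8)² = 16.
det(H) > 0 and tr(H) = -18 < 0, so H is negative definite and the point is a local maximum.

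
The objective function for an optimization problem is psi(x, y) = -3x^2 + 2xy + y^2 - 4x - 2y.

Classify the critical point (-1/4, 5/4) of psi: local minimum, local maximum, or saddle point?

The Hessian of psi is constant: H = [[-6, 2], [2, 2]].
det(H) = (-6)·2 − 2² = -16.
Since det(H) < 0, H is indefinite and the critical point is a saddle point.

saddle point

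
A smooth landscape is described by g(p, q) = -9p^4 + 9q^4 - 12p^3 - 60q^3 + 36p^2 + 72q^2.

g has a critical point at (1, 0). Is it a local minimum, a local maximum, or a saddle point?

saddle point

The mixed partial ∂²g/∂p∂q is 0, so the Hessian at any point is diag(g_pp, g_qq) = diag(36(-3p^2 - 2p + 2), 36(3q^2 - 10q + 4)).
At (1, 0): H = diag(-108, 144).
The eigenvalues have opposite signs, so H is indefinite: a saddle point.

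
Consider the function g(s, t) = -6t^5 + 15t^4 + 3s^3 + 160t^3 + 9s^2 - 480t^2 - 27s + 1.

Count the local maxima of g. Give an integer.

g separates as a function of s plus a function of t, so ∇g=0 decouples.
∂g/∂s = 9(s - 1)(s + 3) = 0 at s ∈ {-3, 1}; ∂g/∂t = -30t(t - 4)(t - 2)(t + 4) = 0 at t ∈ {-4, 0, 2, 4}.
The Hessian is diagonal: diag(g_ss, g_tt). Second derivatives: g_ss(-3)=-36, g_ss(1)=36; g_tt(-4)=5760, g_tt(0)=-960, g_tt(2)=720, g_tt(4)=-1920.
Local maxima occur where both diagonal entries negative: (-3, 0), (-3, 4). Count: 2.

2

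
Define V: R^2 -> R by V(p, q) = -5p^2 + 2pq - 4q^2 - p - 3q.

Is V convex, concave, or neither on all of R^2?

V is quadratic, so its Hessian is the constant matrix H = [[-10, 2], [2, -8]].
det(H) = 76, tr(H) = -18.
det(H) > 0 and tr(H) < 0, so H is negative definite everywhere: concave.

concave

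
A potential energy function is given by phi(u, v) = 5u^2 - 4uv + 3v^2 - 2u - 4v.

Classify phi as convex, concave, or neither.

phi is quadratic, so its Hessian is the constant matrix H = [[10, -4], [-4, 6]].
det(H) = 44, tr(H) = 16.
det(H) > 0 and tr(H) > 0, so H is positive definite everywhere: convex.

convex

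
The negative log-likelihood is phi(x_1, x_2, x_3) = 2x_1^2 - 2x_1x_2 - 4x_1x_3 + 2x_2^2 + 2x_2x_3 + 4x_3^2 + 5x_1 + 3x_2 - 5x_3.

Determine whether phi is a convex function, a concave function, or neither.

phi is quadratic, so its Hessian is the constant matrix H = [[4, -2, -4], [-2, 4, 2], [-4, 2, 8]].
Leading principal minors: 4, 12, 48.
All positive ⇒ H ≻ 0 ⇒ convex.

convex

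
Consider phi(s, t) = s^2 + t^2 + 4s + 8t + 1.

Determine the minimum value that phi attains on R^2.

phi(s,t) separates as P(s) + Q(t) + 1, so its minimum is min P + min Q + 1.
P'(s) = 2s + 4 vanishes at s ∈ {-2}; Q'(t) = 2(t + 4) vanishes at t ∈ {-4}.
Local minima of P (where P''>0): P(-2)=-4. Local minima of Q: Q(-4)=-16.
So the global minimum of phi is P(-2) + Q(-4) + 1 = -4 − 16 + 1 = -19, attained at (-2, -4).

-19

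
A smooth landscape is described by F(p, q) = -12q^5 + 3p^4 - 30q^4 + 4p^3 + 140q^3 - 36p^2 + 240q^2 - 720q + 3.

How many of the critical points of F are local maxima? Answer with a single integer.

F separates as a function of p plus a function of q, so ∇F=0 decouples.
∂F/∂p = 12p(p - 2)(p + 3) = 0 at p ∈ {-3, 0, 2}; ∂F/∂q = -60(q - 2)(q - 1)(q + 2)(q + 3) = 0 at q ∈ {-3, -2, 1, 2}.
The Hessian is diagonal: diag(F_pp, F_qq). Second derivatives: F_pp(-3)=180, F_pp(0)=-72, F_pp(2)=120; F_qq(-3)=1200, F_qq(-2)=-720, F_qq(1)=720, F_qq(2)=-1200.
Local maxima occur where both diagonal entries negative: (0, -2), (0, 2). Count: 2.

2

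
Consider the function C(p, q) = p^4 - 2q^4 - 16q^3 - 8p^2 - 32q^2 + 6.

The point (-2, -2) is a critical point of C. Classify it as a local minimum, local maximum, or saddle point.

The mixed partial ∂²C/∂p∂q is 0, so the Hessian at any point is diag(C_pp, C_qq) = diag(4(3p^2 - 4), -8(3q^2 + 12q + 8)).
At (-2, -2): H = diag(32, 32).
Both eigenvalues are positive, so H is positive definite: a local minimum.

local minimum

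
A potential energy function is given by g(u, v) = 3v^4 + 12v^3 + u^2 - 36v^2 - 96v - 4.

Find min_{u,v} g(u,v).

-196

g(u,v) separates as P(u) + Q(v) − 4, so its minimum is min P + min Q − 4.
P'(u) = 2u vanishes at u ∈ {0}; Q'(v) = 12(v - 2)(v + 1)(v + 4) vanishes at v ∈ {-4, -1, 2}.
Local minima of P (where P''>0): P(0)=0. Local minima of Q: Q(-4)=-192, Q(2)=-192.
So the global minimum of g is P(0) + Q(-4) − 4 = 0 − 192 − 4 = -196, attained at (0, -4).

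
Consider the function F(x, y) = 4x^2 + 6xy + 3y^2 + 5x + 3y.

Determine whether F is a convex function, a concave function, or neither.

F is quadratic, so its Hessian is the constant matrix H = [[8, 6], [6, 6]].
det(H) = 12, tr(H) = 14.
det(H) > 0 and tr(H) > 0, so H is positive definite everywhere: convex.

convex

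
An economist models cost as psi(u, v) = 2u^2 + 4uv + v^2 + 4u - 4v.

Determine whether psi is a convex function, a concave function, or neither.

neither

psi is quadratic, so its Hessian is the constant matrix H = [[4, 4], [4, 2]].
det(H) = -8, tr(H) = 6.
det(H) < 0, so H is indefinite: neither convex nor concave.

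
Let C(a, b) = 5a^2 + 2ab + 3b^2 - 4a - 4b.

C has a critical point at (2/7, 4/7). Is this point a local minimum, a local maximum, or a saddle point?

The Hessian of C is constant: H = [[10, 2], [2, 6]].
det(H) = 10·6 − 2² = 56.
det(H) > 0 and tr(H) = 16 > 0, so H is positive definite and the point is a local minimum.

local minimum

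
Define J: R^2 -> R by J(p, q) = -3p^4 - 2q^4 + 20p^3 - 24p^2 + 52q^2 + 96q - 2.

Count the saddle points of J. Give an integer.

J separates as a function of p plus a function of q, so ∇J=0 decouples.
∂J/∂p = -12p(p - 4)(p - 1) = 0 at p ∈ {0, 1, 4}; ∂J/∂q = -8(q - 4)(q + 1)(q + 3) = 0 at q ∈ {-3, -1, 4}.
The Hessian is diagonal: diag(J_pp, J_qq). Second derivatives: J_pp(0)=-48, J_pp(1)=36, J_pp(4)=-144; J_qq(-3)=-112, J_qq(-1)=80, J_qq(4)=-280.
Saddle points occur where the two diagonal entries have opposite signs: (0, -1), (1, -3), (1, 4), (4, -1). Count: 4.

4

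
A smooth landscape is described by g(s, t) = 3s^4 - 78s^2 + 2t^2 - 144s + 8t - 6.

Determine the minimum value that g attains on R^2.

g(s,t) separates as P(s) + Q(t) − 6, so its minimum is min P + min Q − 6.
P'(s) = 12(s - 4)(s + 1)(s + 3) vanishes at s ∈ {-3, -1, 4}; Q'(t) = 4(t + 2) vanishes at t ∈ {-2}.
Local minima of P (where P''>0): P(-3)=-27, P(4)=-1056. Local minima of Q: Q(-2)=-8.
So the global minimum of g is P(4) + Q(-2) − 6 = -1056 − 8 − 6 = -1070, attained at (4, -2).

-1070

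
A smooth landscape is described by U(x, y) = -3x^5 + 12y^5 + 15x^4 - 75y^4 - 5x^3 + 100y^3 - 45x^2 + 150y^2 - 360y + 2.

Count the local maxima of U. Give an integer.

U separates as a function of x plus a function of y, so ∇U=0 decouples.
∂U/∂x = -15x(x - 3)(x - 2)(x + 1) = 0 at x ∈ {-1, 0, 2, 3}; ∂U/∂y = 60(y - 3)(y - 2)(y - 1)(y + 1) = 0 at y ∈ {-1, 1, 2, 3}.
The Hessian is diagonal: diag(U_xx, U_yy). Second derivatives: U_xx(-1)=180, U_xx(0)=-90, U_xx(2)=90, U_xx(3)=-180; U_yy(-1)=-1440, U_yy(1)=240, U_yy(2)=-180, U_yy(3)=480.
Local maxima occur where both diagonal entries negative: (0, -1), (0, 2), (3, -1), (3, 2). Count: 4.

4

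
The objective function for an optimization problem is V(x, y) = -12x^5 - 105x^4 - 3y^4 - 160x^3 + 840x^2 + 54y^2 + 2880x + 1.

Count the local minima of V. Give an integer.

V separates as a function of x plus a function of y, so ∇V=0 decouples.
∂V/∂x = -60(x - 2)(x + 2)(x + 3)(x + 4) = 0 at x ∈ {-4, -3, -2, 2}; ∂V/∂y = -12y(y - 3)(y + 3) = 0 at y ∈ {-3, 0, 3}.
The Hessian is diagonal: diag(V_xx, V_yy). Second derivatives: V_xx(-4)=720, V_xx(-3)=-300, V_xx(-2)=480, V_xx(2)=-7200; V_yy(-3)=-216, V_yy(0)=108, V_yy(3)=-216.
Local minima occur where both diagonal entries positive: (-4, 0), (-2, 0). Count: 2.

2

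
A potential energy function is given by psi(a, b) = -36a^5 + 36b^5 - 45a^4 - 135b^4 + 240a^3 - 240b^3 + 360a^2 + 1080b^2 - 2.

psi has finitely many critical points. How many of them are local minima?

4

psi separates as a function of a plus a function of b, so ∇psi=0 decouples.
∂psi/∂a = -180a(a - 2)(a + 1)(a + 2) = 0 at a ∈ {-2, -1, 0, 2}; ∂psi/∂b = 180b(b - 3)(b - 2)(b + 2) = 0 at b ∈ {-2, 0, 2, 3}.
The Hessian is diagonal: diag(psi_aa, psi_bb). Second derivatives: psi_aa(-2)=1440, psi_aa(-1)=-540, psi_aa(0)=720, psi_aa(2)=-4320; psi_bb(-2)=-7200, psi_bb(0)=2160, psi_bb(2)=-1440, psi_bb(3)=2700.
Local minima occur where both diagonal entries positive: (-2, 0), (-2, 3), (0, 0), (0, 3). Count: 4.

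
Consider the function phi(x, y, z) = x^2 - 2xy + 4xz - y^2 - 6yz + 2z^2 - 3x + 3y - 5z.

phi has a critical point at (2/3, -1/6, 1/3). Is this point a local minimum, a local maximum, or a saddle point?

saddle point

The Hessian is constant: H = [[2, -2, 4], [-2, -2, -6], [4, -6, 4]].
Leading principal minors: Δ₁ = 2, Δ₂ = -8, Δ₃ = 24.
The minors fit neither the all-positive nor the alternating-sign pattern, so H is indefinite: a saddle point.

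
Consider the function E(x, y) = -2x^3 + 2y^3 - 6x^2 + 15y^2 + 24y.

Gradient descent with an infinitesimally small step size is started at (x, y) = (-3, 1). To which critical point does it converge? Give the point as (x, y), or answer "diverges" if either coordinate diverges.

E is separable, so gradient descent decouples: x follows -∂E/∂x, y follows -∂E/∂y.
∂E/∂x = -6x(x + 2); at x=-3 this is -18, so x increases.
∂E/∂y = 6(y + 1)(y + 4); at y=1 this is 60, so y decreases.
x converges to its nearest critical value -2 (a local min of the x-part); y converges to -1. The iterate converges to (-2, -1).

(-2, -1)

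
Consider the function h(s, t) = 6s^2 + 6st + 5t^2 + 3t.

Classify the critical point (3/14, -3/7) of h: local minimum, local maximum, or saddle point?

The Hessian of h is constant: H = [[12, 6], [6, 10]].
det(H) = 12·10 − 6² = 84.
det(H) > 0 and tr(H) = 22 > 0, so H is positive definite and the point is a local minimum.

local minimum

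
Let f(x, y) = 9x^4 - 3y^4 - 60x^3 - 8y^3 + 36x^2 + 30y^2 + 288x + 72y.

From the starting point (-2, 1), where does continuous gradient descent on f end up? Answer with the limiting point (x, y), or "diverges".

f is separable, so gradient descent decouples: x follows -∂f/∂x, y follows -∂f/∂y.
∂f/∂x = 36(x - 4)(x - 2)(x + 1); at x=-2 this is -864, so x increases.
∂f/∂y = -12(y - 2)(y + 1)(y + 3); at y=1 this is 96, so y decreases.
x converges to its nearest critical value -1 (a local min of the x-part); y converges to -1. The iterate converges to (-1, -1).

(-1, -1)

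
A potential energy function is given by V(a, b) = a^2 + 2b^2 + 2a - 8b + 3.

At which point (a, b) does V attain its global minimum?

V(a,b) separates as P(a) + Q(b) + 3, so its minimum is min P + min Q + 3.
P'(a) = 2a + 2 vanishes at a ∈ {-1}; Q'(b) = 4b - 8 vanishes at b ∈ {2}.
Local minima of P (where P''>0): P(-1)=-1. Local minima of Q: Q(2)=-8.
So the global minimum of V is P(-1) + Q(2) + 3 = -1 − 8 + 3 = -6, attained at (-1, 2).

(-1, 2)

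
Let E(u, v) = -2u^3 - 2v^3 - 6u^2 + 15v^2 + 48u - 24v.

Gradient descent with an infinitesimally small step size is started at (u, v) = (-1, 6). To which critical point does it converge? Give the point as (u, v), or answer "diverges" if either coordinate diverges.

E is separable, so gradient descent decouples: u follows -∂E/∂u, v follows -∂E/∂v.
∂E/∂u = -6(u - 2)(u + 4); at u=-1 this is 54, so u decreases.
∂E/∂v = -6(v - 4)(v - 1); at v=6 this is -60, so v increases.
The v-coordinate has no critical point in that direction and runs off to infinity.

diverges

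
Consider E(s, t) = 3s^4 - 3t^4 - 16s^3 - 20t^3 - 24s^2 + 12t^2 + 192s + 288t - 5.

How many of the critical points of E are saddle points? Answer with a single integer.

5

E separates as a function of s plus a function of t, so ∇E=0 decouples.
∂E/∂s = 12(s - 4)(s - 2)(s + 2) = 0 at s ∈ {-2, 2, 4}; ∂E/∂t = -12(t - 2)(t + 3)(t + 4) = 0 at t ∈ {-4, -3, 2}.
The Hessian is diagonal: diag(E_ss, E_tt). Second derivatives: E_ss(-2)=288, E_ss(2)=-96, E_ss(4)=144; E_tt(-4)=-72, E_tt(-3)=60, E_tt(2)=-360.
Saddle points occur where the two diagonal entries have opposite signs: (-2, -4), (-2, 2), (2, -3), (4, -4), (4, 2). Count: 5.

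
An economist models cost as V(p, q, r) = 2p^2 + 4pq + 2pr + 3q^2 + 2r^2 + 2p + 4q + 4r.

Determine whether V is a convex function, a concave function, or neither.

V is quadratic, so its Hessian is the constant matrix H = [[4, 4, 2], [4, 6, 0], [2, 0, 4]].
Leading principal minors: 4, 8, 8.
All positive ⇒ H ≻ 0 ⇒ convex.

convex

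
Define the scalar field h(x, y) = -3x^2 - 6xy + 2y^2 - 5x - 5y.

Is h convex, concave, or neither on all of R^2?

h is quadratic, so its Hessian is the constant matrix H = [[-6, -6], [-6, 4]].
det(H) = -60, tr(H) = -2.
det(H) < 0, so H is indefinite: neither convex nor concave.

neither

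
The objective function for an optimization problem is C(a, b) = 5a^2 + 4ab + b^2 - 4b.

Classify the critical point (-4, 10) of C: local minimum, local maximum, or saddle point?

local minimum

The Hessian of C is constant: H = [[10, 4], [4, 2]].
det(H) = 10·2 − 4² = 4.
det(H) > 0 and tr(H) = 12 > 0, so H is positive definite and the point is a local minimum.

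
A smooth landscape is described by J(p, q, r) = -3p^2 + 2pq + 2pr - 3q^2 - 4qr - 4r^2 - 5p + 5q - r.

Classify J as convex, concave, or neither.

concave

J is quadratic, so its Hessian is the constant matrix H = [[-6, 2, 2], [2, -6, -4], [2, -4, -8]].
Leading principal minors: -6, 32, -168.
Signs alternate −, +, − ⇒ H ≺ 0 ⇒ concave.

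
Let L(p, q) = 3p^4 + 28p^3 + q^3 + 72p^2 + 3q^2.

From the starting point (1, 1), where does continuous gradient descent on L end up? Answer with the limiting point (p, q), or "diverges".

(0, 0)

L is separable, so gradient descent decouples: p follows -∂L/∂p, q follows -∂L/∂q.
∂L/∂p = 12p(p + 3)(p + 4); at p=1 this is 240, so p decreases.
∂L/∂q = 3q(q + 2); at q=1 this is 9, so q decreases.
p converges to its nearest critical value 0 (a local min of the p-part); q converges to 0. The iterate converges to (0, 0).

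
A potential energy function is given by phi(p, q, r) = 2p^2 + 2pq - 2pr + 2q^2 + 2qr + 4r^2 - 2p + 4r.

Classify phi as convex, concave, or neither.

phi is quadratic, so its Hessian is the constant matrix H = [[4, 2, -2], [2, 4, 2], [-2, 2, 8]].
Leading principal minors: 4, 12, 48.
All positive ⇒ H ≻ 0 ⇒ convex.

convex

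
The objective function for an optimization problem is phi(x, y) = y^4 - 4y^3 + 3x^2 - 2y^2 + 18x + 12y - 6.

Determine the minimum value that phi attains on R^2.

-42

phi(x,y) separates as P(x) + Q(y) − 6, so its minimum is min P + min Q − 6.
P'(x) = 6x + 18 vanishes at x ∈ {-3}; Q'(y) = 4(y - 3)(y - 1)(y + 1) vanishes at y ∈ {-1, 1, 3}.
Local minima of P (where P''>0): P(-3)=-27. Local minima of Q: Q(-1)=-9, Q(3)=-9.
So the global minimum of phi is P(-3) + Q(-1) − 6 = -27 − 9 − 6 = -42, attained at (-3, -1).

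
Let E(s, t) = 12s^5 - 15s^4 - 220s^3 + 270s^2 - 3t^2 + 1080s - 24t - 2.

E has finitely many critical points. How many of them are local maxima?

2

E separates as a function of s plus a function of t, so ∇E=0 decouples.
∂E/∂s = 60(s - 3)(s - 2)(s + 1)(s + 3) = 0 at s ∈ {-3, -1, 2, 3}; ∂E/∂t = -6(t + 4) = 0 at t ∈ {-4}.
The Hessian is diagonal: diag(E_ss, E_tt). Second derivatives: E_ss(-3)=-3600, E_ss(-1)=1440, E_ss(2)=-900, E_ss(3)=1440; E_tt(-4)=-6.
Local maxima occur where both diagonal entries negative: (-3, -4), (2, -4). Count: 2.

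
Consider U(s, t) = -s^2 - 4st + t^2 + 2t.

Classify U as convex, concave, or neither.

U is quadratic, so its Hessian is the constant matrix H = [[-2, -4], [-4, 2]].
det(H) = -20, tr(H) = 0.
det(H) < 0, so H is indefinite: neither convex nor concave.

neither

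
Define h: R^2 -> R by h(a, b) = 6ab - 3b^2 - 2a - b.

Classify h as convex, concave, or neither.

neither

h is quadratic, so its Hessian is the constant matrix H = [[0, 6], [6, -6]].
det(H) = -36, tr(H) = -6.
det(H) < 0, so H is indefinite: neither convex nor concave.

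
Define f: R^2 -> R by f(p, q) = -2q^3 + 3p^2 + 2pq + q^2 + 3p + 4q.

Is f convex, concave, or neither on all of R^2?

neither

The term -2q^3 is cubic, so the Hessian is not constant.
∂²f/∂q² = -12q + 2, which takes both signs as q varies (negative for sufficiently large q). A diagonal entry of the Hessian changing sign means the Hessian is neither positive- nor negative-semidefinite on all of R^2.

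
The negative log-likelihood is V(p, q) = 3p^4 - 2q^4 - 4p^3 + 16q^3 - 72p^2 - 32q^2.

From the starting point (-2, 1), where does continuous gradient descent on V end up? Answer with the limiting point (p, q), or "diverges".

(-3, 2)

V is separable, so gradient descent decouples: p follows -∂V/∂p, q follows -∂V/∂q.
∂V/∂p = 12p(p - 4)(p + 3); at p=-2 this is 144, so p decreases.
∂V/∂q = -8q(q - 4)(q - 2); at q=1 this is -24, so q increases.
p converges to its nearest critical value -3 (a local min of the p-part); q converges to 2. The iterate converges to (-3, 2).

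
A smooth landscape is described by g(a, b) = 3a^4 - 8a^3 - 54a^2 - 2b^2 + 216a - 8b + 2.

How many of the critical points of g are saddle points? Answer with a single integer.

g separates as a function of a plus a function of b, so ∇g=0 decouples.
∂g/∂a = 12(a - 3)(a - 2)(a + 3) = 0 at a ∈ {-3, 2, 3}; ∂g/∂b = -4(b + 2) = 0 at b ∈ {-2}.
The Hessian is diagonal: diag(g_aa, g_bb). Second derivatives: g_aa(-3)=360, g_aa(2)=-60, g_aa(3)=72; g_bb(-2)=-4.
Saddle points occur where the two diagonal entries have opposite signs: (-3, -2), (3, -2). Count: 2.

2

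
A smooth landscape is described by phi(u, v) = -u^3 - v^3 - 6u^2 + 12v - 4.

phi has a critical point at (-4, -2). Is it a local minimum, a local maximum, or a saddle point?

The mixed partial ∂²phi/∂u∂v is 0, so the Hessian at any point is diag(phi_uu, phi_vv) = diag(-6(u + 2), -6v).
At (-4, -2): H = diag(12, 12).
Both eigenvalues are positive, so H is positive definite: a local minimum.

local minimum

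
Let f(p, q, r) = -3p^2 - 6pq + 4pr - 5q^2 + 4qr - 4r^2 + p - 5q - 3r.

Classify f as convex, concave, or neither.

concave

f is quadratic, so its Hessian is the constant matrix H = [[-6, -6, 4], [-6, -10, 4], [4, 4, -8]].
Leading principal minors: -6, 24, -128.
Signs alternate −, +, − ⇒ H ≺ 0 ⇒ concave.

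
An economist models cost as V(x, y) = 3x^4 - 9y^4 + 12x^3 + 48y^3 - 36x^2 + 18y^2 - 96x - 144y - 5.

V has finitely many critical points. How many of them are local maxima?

V separates as a function of x plus a function of y, so ∇V=0 decouples.
∂V/∂x = 12(x - 2)(x + 1)(x + 4) = 0 at x ∈ {-4, -1, 2}; ∂V/∂y = -36(y - 4)(y - 1)(y + 1) = 0 at y ∈ {-1, 1, 4}.
The Hessian is diagonal: diag(V_xx, V_yy). Second derivatives: V_xx(-4)=216, V_xx(-1)=-108, V_xx(2)=216; V_yy(-1)=-360, V_yy(1)=216, V_yy(4)=-540.
Local maxima occur where both diagonal entries negative: (-1, -1), (-1, 4). Count: 2.

2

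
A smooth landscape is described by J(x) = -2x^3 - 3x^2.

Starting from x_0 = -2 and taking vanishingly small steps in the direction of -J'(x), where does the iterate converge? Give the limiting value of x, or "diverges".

J'(x) = -6x(x + 1), so J'(-2) = -12.
Gradient descent moves in the -J' direction, i.e. x is increasing.
The nearest critical point in that direction is x = -1, where J'' = 6 > 0 (a local minimum). The iterate converges there.

-1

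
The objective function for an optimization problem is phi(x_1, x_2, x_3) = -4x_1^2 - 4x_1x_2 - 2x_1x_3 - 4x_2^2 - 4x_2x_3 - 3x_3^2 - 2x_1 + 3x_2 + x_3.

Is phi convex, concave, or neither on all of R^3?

phi is quadratic, so its Hessian is the constant matrix H = [[-8, -4, -2], [-4, -8, -4], [-2, -4, -6]].
Leading principal minors: -8, 48, -192.
Signs alternate −, +, − ⇒ H ≺ 0 ⇒ concave.

concave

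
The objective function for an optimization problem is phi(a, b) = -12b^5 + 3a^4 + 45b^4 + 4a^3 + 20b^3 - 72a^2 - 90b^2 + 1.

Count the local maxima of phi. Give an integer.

2

phi separates as a function of a plus a function of b, so ∇phi=0 decouples.
∂phi/∂a = 12a(a - 3)(a + 4) = 0 at a ∈ {-4, 0, 3}; ∂phi/∂b = -60b(b - 3)(b - 1)(b + 1) = 0 at b ∈ {-1, 0, 1, 3}.
The Hessian is diagonal: diag(phi_aa, phi_bb). Second derivatives: phi_aa(-4)=336, phi_aa(0)=-144, phi_aa(3)=252; phi_bb(-1)=480, phi_bb(0)=-180, phi_bb(1)=240, phi_bb(3)=-1440.
Local maxima occur where both diagonal entries negative: (0, 0), (0, 3). Count: 2.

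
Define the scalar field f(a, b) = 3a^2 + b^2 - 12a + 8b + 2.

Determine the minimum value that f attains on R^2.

f(a,b) separates as P(a) + Q(b) + 2, so its minimum is min P + min Q + 2.
P'(a) = 6a - 12 vanishes at a ∈ {2}; Q'(b) = 2b + 8 vanishes at b ∈ {-4}.
Local minima of P (where P''>0): P(2)=-12. Local minima of Q: Q(-4)=-16.
So the global minimum of f is P(2) + Q(-4) + 2 = -12 − 16 + 2 = -26, attained at (2, -4).

-26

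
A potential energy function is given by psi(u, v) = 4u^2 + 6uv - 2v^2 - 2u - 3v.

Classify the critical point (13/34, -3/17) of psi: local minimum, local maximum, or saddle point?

The Hessian of psi is constant: H = [[8, 6], [6, -4]].
det(H) = 8·(-4) − 6² = -68.
Since det(H) < 0, H is indefinite and the critical point is a saddle point.

saddle point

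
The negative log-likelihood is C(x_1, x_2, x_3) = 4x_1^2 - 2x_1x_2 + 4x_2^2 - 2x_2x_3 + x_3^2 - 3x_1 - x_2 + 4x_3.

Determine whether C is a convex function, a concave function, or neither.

convex

C is quadratic, so its Hessian is the constant matrix H = [[8, -2, 0], [-2, 8, -2], [0, -2, 2]].
Leading principal minors: 8, 60, 88.
All positive ⇒ H ≻ 0 ⇒ convex.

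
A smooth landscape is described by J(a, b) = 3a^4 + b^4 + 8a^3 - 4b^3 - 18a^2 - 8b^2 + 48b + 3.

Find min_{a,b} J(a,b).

-212

J(a,b) separates as P(a) + Q(b) + 3, so its minimum is min P + min Q + 3.
P'(a) = 12a(a - 1)(a + 3) vanishes at a ∈ {-3, 0, 1}; Q'(b) = 4(b - 3)(b - 2)(b + 2) vanishes at b ∈ {-2, 2, 3}.
Local minima of P (where P''>0): P(-3)=-135, P(1)=-7. Local minima of Q: Q(-2)=-80, Q(3)=45.
So the global minimum of J is P(-3) + Q(-2) + 3 = -135 − 80 + 3 = -212, attained at (-3, -2).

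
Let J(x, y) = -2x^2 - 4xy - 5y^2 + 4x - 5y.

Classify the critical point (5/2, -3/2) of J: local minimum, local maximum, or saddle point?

The Hessian of J is constant: H = [[-4, -4], [-4, -10]].
det(H) = (-4)·(-10) − (-4)² = 24.
det(H) > 0 and tr(H) = -14 < 0, so H is negative definite and the point is a local maximum.

local maximum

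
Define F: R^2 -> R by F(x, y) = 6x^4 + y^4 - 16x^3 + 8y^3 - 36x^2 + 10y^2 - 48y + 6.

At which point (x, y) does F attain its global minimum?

(3, 1)

F(x,y) separates as P(x) + Q(y) + 6, so its minimum is min P + min Q + 6.
P'(x) = 24x(x - 3)(x + 1) vanishes at x ∈ {-1, 0, 3}; Q'(y) = 4(y - 1)(y + 3)(y + 4) vanishes at y ∈ {-4, -3, 1}.
Local minima of P (where P''>0): P(-1)=-14, P(3)=-270. Local minima of Q: Q(-4)=96, Q(1)=-29.
So the global minimum of F is P(3) + Q(1) + 6 = -270 − 29 + 6 = -293, attained at (3, 1).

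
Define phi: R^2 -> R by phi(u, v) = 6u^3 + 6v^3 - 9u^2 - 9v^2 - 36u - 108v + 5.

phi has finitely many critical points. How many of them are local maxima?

phi separates as a function of u plus a function of v, so ∇phi=0 decouples.
∂phi/∂u = 18(u - 2)(u + 1) = 0 at u ∈ {-1, 2}; ∂phi/∂v = 18(v - 3)(v + 2) = 0 at v ∈ {-2, 3}.
The Hessian is diagonal: diag(phi_uu, phi_vv). Second derivatives: phi_uu(-1)=-54, phi_uu(2)=54; phi_vv(-2)=-90, phi_vv(3)=90.
Local maxima occur where both diagonal entries negative: (-1, -2). Count: 1.

1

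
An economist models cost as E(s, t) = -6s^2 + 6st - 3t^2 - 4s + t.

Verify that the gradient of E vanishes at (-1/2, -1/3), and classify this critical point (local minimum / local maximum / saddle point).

∇E = (-12s + 6t - 4, 6s - 6t + 1); substituting (-1/2, -1/3) gives ∇E = (0, 0), so (-1/2, -1/3) is indeed a critical point.
The Hessian of E is constant: H = [[-12, 6], [6, -6]].
det(H) = (-12)·(-6) − 6² = 36.
det(H) > 0 and tr(H) = -18 < 0, so H is negative definite and the point is a local maximum.

local maximum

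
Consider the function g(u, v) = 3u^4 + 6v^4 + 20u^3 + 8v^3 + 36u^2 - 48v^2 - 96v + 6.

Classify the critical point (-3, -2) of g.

The mixed partial ∂²g/∂u∂v is 0, so the Hessian at any point is diag(g_uu, g_vv) = diag(12(3u^2 + 10u + 6), 24(3v^2 + 2v - 4)).
At (-3, -2): H = diag(36, 96).
Both eigenvalues are positive, so H is positive definite: a local minimum.

local minimum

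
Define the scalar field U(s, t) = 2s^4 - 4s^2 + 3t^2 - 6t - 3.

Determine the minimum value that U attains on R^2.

U(s,t) separates as P(s) + Q(t) − 3, so its minimum is min P + min Q − 3.
P'(s) = 8s(s - 1)(s + 1) vanishes at s ∈ {-1, 0, 1}; Q'(t) = 6(t - 1) vanishes at t ∈ {1}.
Local minima of P (where P''>0): P(-1)=-2, P(1)=-2. Local minima of Q: Q(1)=-3.
So the global minimum of U is P(-1) + Q(1) − 3 = -2 − 3 − 3 = -8, attained at (-1, 1).

-8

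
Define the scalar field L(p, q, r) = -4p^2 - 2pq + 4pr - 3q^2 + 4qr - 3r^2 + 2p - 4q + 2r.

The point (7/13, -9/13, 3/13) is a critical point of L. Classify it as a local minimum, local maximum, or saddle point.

local maximum

The Hessian is constant: H = [[-8, -2, 4], [-2, -6, 4], [4, 4, -6]].
Leading principal minors: Δ₁ = -8, Δ₂ = 44, Δ₃ = -104.
The minors alternate sign starting negative (−, +, −), so H is negative definite: a local maximum.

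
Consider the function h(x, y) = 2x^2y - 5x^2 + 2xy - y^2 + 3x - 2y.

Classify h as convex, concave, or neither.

neither

The term 2x^2y is cubic, so the Hessian is not constant.
∂²h/∂x² = 4y - 10, which takes both signs as y varies (negative for sufficiently negative y). A diagonal entry of the Hessian changing sign means the Hessian is neither positive- nor negative-semidefinite on all of R^2.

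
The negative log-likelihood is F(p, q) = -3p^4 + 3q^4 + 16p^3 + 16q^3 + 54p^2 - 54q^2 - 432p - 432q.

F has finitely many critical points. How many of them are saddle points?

5

F separates as a function of p plus a function of q, so ∇F=0 decouples.
∂F/∂p = -12(p - 4)(p - 3)(p + 3) = 0 at p ∈ {-3, 3, 4}; ∂F/∂q = 12(q - 3)(q + 3)(q + 4) = 0 at q ∈ {-4, -3, 3}.
The Hessian is diagonal: diag(F_pp, F_qq). Second derivatives: F_pp(-3)=-504, F_pp(3)=72, F_pp(4)=-84; F_qq(-4)=84, F_qq(-3)=-72, F_qq(3)=504.
Saddle points occur where the two diagonal entries have opposite signs: (-3, -4), (-3, 3), (3, -3), (4, -4), (4, 3). Count: 5.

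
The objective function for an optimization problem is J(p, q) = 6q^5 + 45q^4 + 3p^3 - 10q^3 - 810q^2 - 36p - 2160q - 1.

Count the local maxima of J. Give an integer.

J separates as a function of p plus a function of q, so ∇J=0 decouples.
∂J/∂p = 9(p - 2)(p + 2) = 0 at p ∈ {-2, 2}; ∂J/∂q = 30(q - 3)(q + 2)(q + 3)(q + 4) = 0 at q ∈ {-4, -3, -2, 3}.
The Hessian is diagonal: diag(J_pp, J_qq). Second derivatives: J_pp(-2)=-36, J_pp(2)=36; J_qq(-4)=-420, J_qq(-3)=180, J_qq(-2)=-300, J_qq(3)=6300.
Local maxima occur where both diagonal entries negative: (-2, -4), (-2, -2). Count: 2.

2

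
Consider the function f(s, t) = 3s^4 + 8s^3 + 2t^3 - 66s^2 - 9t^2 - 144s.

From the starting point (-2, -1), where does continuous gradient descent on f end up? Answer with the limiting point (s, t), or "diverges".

diverges

f is separable, so gradient descent decouples: s follows -∂f/∂s, t follows -∂f/∂t.
∂f/∂s = 12(s - 3)(s + 1)(s + 4); at s=-2 this is 120, so s decreases.
∂f/∂t = 6t(t - 3); at t=-1 this is 24, so t decreases.
The t-coordinate has no critical point in that direction and runs off to infinity.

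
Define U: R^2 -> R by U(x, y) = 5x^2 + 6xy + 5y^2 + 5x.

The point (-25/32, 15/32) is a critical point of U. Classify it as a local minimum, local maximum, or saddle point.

The Hessian of U is constant: H = [[10, 6], [6, 10]].
det(H) = 10·10 − 6² = 64.
det(H) > 0 and tr(H) = 20 > 0, so H is positive definite and the point is a local minimum.

local minimum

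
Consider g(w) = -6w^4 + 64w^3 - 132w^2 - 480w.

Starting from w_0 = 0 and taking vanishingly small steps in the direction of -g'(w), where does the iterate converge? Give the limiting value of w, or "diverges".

g'(w) = -24(w - 5)(w - 4)(w + 1), so g'(0) = -480.
Gradient descent moves in the -g' direction, i.e. w is increasing.
The nearest critical point in that direction is w = 4, where g'' = 120 > 0 (a local minimum). The iterate converges there.

4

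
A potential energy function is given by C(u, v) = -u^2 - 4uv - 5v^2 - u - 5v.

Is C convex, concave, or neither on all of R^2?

concave

C is quadratic, so its Hessian is the constant matrix H = [[-2, -4], [-4, -10]].
det(H) = 4, tr(H) = -12.
det(H) > 0 and tr(H) < 0, so H is negative definite everywhere: concave.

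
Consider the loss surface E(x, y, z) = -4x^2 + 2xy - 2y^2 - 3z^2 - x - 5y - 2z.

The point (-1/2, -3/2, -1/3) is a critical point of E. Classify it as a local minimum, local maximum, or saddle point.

The Hessian is constant: H = [[-8, 2, 0], [2, -4, 0], [0, 0, -6]].
Leading principal minors: Δ₁ = -8, Δ₂ = 28, Δ₃ = -168.
The minors alternate sign starting negative (−, +, −), so H is negative definite: a local maximum.

local maximum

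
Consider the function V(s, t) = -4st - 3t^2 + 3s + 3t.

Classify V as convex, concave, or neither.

V is quadratic, so its Hessian is the constant matrix H = [[0, -4], [-4, -6]].
det(H) = -16, tr(H) = -6.
det(H) < 0, so H is indefinite: neither convex nor concave.

neither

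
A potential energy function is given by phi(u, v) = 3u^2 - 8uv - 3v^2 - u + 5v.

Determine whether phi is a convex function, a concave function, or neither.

neither

phi is quadratic, so its Hessian is the constant matrix H = [[6, -8], [-8, -6]].
det(H) = -100, tr(H) = 0.
det(H) < 0, so H is indefinite: neither convex nor concave.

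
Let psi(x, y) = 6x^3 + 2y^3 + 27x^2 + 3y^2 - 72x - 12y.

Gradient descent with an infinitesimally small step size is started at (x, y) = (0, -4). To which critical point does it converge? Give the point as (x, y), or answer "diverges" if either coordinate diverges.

diverges

psi is separable, so gradient descent decouples: x follows -∂psi/∂x, y follows -∂psi/∂y.
∂psi/∂x = 18(x - 1)(x + 4); at x=0 this is -72, so x increases.
∂psi/∂y = 6(y - 1)(y + 2); at y=-4 this is 60, so y decreases.
The y-coordinate has no critical point in that direction and runs off to infinity.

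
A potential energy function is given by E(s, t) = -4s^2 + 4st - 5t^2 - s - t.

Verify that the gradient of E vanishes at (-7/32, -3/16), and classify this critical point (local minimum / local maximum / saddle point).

local maximum

∇E = (-8s + 4t - 1, 4s - 10t - 1); substituting (-7/32, -3/16) gives ∇E = (0, 0), so (-7/32, -3/16) is indeed a critical point.
The Hessian of E is constant: H = [[-8, 4], [4, -10]].
det(H) = (-8)·(-10) − 4² = 64.
det(H) > 0 and tr(H) = -18 < 0, so H is negative definite and the point is a local maximum.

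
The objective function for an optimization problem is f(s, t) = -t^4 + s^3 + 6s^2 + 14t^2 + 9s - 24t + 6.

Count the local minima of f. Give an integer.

f separates as a function of s plus a function of t, so ∇f=0 decouples.
∂f/∂s = 3(s + 1)(s + 3) = 0 at s ∈ {-3, -1}; ∂f/∂t = -4(t - 2)(t - 1)(t + 3) = 0 at t ∈ {-3, 1, 2}.
The Hessian is diagonal: diag(f_ss, f_tt). Second derivatives: f_ss(-3)=-6, f_ss(-1)=6; f_tt(-3)=-80, f_tt(1)=16, f_tt(2)=-20.
Local minima occur where both diagonal entries positive: (-1, 1). Count: 1.

1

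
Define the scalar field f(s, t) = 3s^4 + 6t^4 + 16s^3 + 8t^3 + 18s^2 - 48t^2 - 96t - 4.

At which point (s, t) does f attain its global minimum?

f(s,t) separates as P(s) + Q(t) − 4, so its minimum is min P + min Q − 4.
P'(s) = 12s(s + 1)(s + 3) vanishes at s ∈ {-3, -1, 0}; Q'(t) = 24(t - 2)(t + 1)(t + 2) vanishes at t ∈ {-2, -1, 2}.
Local minima of P (where P''>0): P(-3)=-27, P(0)=0. Local minima of Q: Q(-2)=32, Q(2)=-224.
So the global minimum of f is P(-3) + Q(2) − 4 = -27 − 224 − 4 = -255, attained at (-3, 2).

(-3, 2)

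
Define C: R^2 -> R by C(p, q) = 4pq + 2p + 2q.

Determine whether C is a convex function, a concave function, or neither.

C is quadratic, so its Hessian is the constant matrix H = [[0, 4], [4, 0]].
det(H) = -16, tr(H) = 0.
det(H) < 0, so H is indefinite: neither convex nor concave.

neither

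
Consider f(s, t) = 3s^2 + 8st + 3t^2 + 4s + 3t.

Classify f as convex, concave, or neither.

neither

f is quadratic, so its Hessian is the constant matrix H = [[6, 8], [8, 6]].
det(H) = -28, tr(H) = 12.
det(H) < 0, so H is indefinite: neither convex nor concave.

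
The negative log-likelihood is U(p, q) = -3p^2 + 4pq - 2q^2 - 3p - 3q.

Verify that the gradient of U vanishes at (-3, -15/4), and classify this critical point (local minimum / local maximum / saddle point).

∇U = (-6p + 4q - 3, 4p - 4q - 3); substituting (-3, -15/4) gives ∇U = (0, 0), so (-3, -15/4) is indeed a critical point.
The Hessian of U is constant: H = [[-6, 4], [4, -4]].
det(H) = (-6)·(-4) − 4² = 8.
det(H) > 0 and tr(H) = -10 < 0, so H is negative definite and the point is a local maximum.

local maximum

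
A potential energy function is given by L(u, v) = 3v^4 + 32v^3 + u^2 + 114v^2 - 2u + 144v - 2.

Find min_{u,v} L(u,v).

-62

L(u,v) separates as P(u) + Q(v) − 2, so its minimum is min P + min Q − 2.
P'(u) = 2u - 2 vanishes at u ∈ {1}; Q'(v) = 12(v + 1)(v + 3)(v + 4) vanishes at v ∈ {-4, -3, -1}.
Local minima of P (where P''>0): P(1)=-1. Local minima of Q: Q(-4)=-32, Q(-1)=-59.
So the global minimum of L is P(1) + Q(-1) − 2 = -1 − 59 − 2 = -62, attained at (1, -1).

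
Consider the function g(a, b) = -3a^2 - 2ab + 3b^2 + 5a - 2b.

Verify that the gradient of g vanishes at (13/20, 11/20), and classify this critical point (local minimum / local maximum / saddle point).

∇g = (-6a - 2b + 5, -2a + 6b - 2); substituting (13/20, 11/20) gives ∇g = (0, 0), so (13/20, 11/20) is indeed a critical point.
The Hessian of g is constant: H = [[-6, -2], [-2, 6]].
det(H) = (-6)·6 − (-2)² = -40.
Since det(H) < 0, H is indefinite and the critical point is a saddle point.

saddle point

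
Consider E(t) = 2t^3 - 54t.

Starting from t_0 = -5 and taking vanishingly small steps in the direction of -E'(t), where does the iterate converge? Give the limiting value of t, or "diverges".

diverges

E'(t) = 6(t - 3)(t + 3), so E'(-5) = 96.
Gradient descent moves in the -E' direction, i.e. t is decreasing.
There is no critical point below t=-5, and E' keeps the same sign, so the iterate runs off to −∞.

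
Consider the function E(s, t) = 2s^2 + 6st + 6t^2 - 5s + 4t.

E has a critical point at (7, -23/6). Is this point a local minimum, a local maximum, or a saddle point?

The Hessian of E is constant: H = [[4, 6], [6, 12]].
det(H) = 4·12 − 6² = 12.
det(H) > 0 and tr(H) = 16 > 0, so H is positive definite and the point is a local minimum.

local minimum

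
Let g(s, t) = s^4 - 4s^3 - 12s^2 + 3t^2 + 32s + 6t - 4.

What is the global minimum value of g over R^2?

-71

g(s,t) separates as P(s) + Q(t) − 4, so its minimum is min P + min Q − 4.
P'(s) = 4(s - 4)(s - 1)(s + 2) vanishes at s ∈ {-2, 1, 4}; Q'(t) = 6(t + 1) vanishes at t ∈ {-1}.
Local minima of P (where P''>0): P(-2)=-64, P(4)=-64. Local minima of Q: Q(-1)=-3.
So the global minimum of g is P(-2) + Q(-1) − 4 = -64 − 3 − 4 = -71, attained at (-2, -1).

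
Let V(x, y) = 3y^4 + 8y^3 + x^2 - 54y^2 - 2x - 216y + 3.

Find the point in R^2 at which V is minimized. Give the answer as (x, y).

(1, 3)

V(x,y) separates as P(x) + Q(y) + 3, so its minimum is min P + min Q + 3.
P'(x) = 2x - 2 vanishes at x ∈ {1}; Q'(y) = 12(y - 3)(y + 2)(y + 3) vanishes at y ∈ {-3, -2, 3}.
Local minima of P (where P''>0): P(1)=-1. Local minima of Q: Q(-3)=189, Q(3)=-675.
So the global minimum of V is P(1) + Q(3) + 3 = -1 − 675 + 3 = -673, attained at (1, 3).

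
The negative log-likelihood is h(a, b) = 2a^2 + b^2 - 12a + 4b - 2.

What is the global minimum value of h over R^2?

h(a,b) separates as P(a) + Q(b) − 2, so its minimum is min P + min Q − 2.
P'(a) = 4a - 12 vanishes at a ∈ {3}; Q'(b) = 2b + 4 vanishes at b ∈ {-2}.
Local minima of P (where P''>0): P(3)=-18. Local minima of Q: Q(-2)=-4.
So the global minimum of h is P(3) + Q(-2) − 2 = -18 − 4 − 2 = -24, attained at (3, -2).

-24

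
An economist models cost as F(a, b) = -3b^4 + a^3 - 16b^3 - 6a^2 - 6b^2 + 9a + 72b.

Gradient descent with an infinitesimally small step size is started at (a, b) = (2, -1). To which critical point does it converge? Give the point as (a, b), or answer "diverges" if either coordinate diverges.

F is separable, so gradient descent decouples: a follows -∂F/∂a, b follows -∂F/∂b.
∂F/∂a = 3(a - 3)(a - 1); at a=2 this is -3, so a increases.
∂F/∂b = -12(b - 1)(b + 2)(b + 3); at b=-1 this is 48, so b decreases.
a converges to its nearest critical value 3 (a local min of the a-part); b converges to -2. The iterate converges to (3, -2).

(3, -2)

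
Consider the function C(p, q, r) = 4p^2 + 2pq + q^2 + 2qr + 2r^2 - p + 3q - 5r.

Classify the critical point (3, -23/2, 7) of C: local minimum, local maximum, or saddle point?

local minimum

The Hessian is constant: H = [[8, 2, 0], [2, 2, 2], [0, 2, 4]].
Leading principal minors: Δ₁ = 8, Δ₂ = 12, Δ₃ = 16.
All leading minors are positive, so H is positive definite: a local minimum.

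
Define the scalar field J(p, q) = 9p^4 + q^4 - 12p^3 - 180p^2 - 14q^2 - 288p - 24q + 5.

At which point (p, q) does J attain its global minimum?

J(p,q) separates as A(p) + B(q) + 5, so its minimum is min A + min B + 5.
A'(p) = 36(p - 4)(p + 1)(p + 2) vanishes at p ∈ {-2, -1, 4}; B'(q) = 4(q - 3)(q + 1)(q + 2) vanishes at q ∈ {-2, -1, 3}.
Local minima of A (where A''>0): A(-2)=96, A(4)=-2496. Local minima of B: B(-2)=8, B(3)=-117.
So the global minimum of J is A(4) + B(3) + 5 = -2496 − 117 + 5 = -2608, attained at (4, 3).

(4, 3)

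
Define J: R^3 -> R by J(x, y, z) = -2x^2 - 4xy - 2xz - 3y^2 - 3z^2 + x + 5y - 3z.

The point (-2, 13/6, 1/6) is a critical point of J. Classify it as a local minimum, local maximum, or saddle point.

local maximum

The Hessian is constant: H = [[-4, -4, -2], [-4, -6, 0], [-2, 0, -6]].
Leading principal minors: Δ₁ = -4, Δ₂ = 8, Δ₃ = -24.
The minors alternate sign starting negative (−, +, −), so H is negative definite: a local maximum.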